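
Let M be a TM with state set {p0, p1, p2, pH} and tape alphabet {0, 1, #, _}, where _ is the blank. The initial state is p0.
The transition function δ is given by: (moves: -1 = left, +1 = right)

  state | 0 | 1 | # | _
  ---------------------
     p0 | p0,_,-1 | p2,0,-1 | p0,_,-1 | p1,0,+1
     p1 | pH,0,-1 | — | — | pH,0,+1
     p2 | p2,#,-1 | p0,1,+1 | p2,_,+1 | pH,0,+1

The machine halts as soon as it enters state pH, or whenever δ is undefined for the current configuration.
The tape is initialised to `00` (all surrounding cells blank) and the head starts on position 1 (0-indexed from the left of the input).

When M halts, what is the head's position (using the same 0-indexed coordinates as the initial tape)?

p0 | _0[0]   read 0 → write _, move -1, go to p0
p0 | _[0]_   read 0 → write _, move -1, go to p0
p0 | [_]__   read _ → write 0, move +1, go to p1
p1 | 0[_]_   read _ → write 0, move +1, go to pH
pH | 00[_]
At halt the head is at cell 1.

1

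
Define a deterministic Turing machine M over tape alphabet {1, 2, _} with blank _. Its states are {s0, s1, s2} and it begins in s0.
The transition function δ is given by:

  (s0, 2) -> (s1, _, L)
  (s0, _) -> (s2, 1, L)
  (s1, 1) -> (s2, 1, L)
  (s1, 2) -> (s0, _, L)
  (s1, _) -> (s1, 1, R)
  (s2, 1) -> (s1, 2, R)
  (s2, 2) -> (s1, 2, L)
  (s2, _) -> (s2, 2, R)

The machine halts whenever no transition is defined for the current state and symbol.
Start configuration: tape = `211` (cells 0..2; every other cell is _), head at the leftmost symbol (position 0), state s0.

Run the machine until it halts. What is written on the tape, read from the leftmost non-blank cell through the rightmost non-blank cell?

state=s0 head=0 tape=_____[2]11   (s0,2)→(s1,_,L)
state=s1 head=-1 tape=____[_]_11   (s1,_)→(s1,1,R)
state=s1 head=0 tape=____1[_]11   (s1,_)→(s1,1,R)
state=s1 head=1 tape=____11[1]1   (s1,1)→(s2,1,L)
state=s2 head=0 tape=____1[1]11   (s2,1)→(s1,2,R)
state=s1 head=1 tape=____12[1]1   (s1,1)→(s2,1,L)
state=s2 head=0 tape=____1[2]11   (s2,2)→(s1,2,L)
state=s1 head=-1 tape=____[1]211   (s1,1)→(s2,1,L)
state=s2 head=-2 tape=___[_]1211   (s2,_)→(s2,2,R)
state=s2 head=-1 tape=___2[1]211   (s2,1)→(s1,2,R)
state=s1 head=0 tape=___22[2]11   (s1,2)→(s0,_,L)
state=s0 head=-1 tape=___2[2]_11   (s0,2)→(s1,_,L)
state=s1 head=-2 tape=___[2]__11   (s1,2)→(s0,_,L)
state=s0 head=-3 tape=__[_]___11   (s0,_)→(s2,1,L)
state=s2 head=-4 tape=_[_]1___11   (s2,_)→(s2,2,R)
state=s2 head=-3 tape=_2[1]___11   (s2,1)→(s1,2,R)
state=s1 head=-2 tape=_22[_]__11   (s1,_)→(s1,1,R)
state=s1 head=-1 tape=_221[_]_11   (s1,_)→(s1,1,R)
state=s1 head=0 tape=_2211[_]11   (s1,_)→(s1,1,R)
state=s1 head=1 tape=_22111[1]1   (s1,1)→(s2,1,L)
state=s2 head=0 tape=_2211[1]11   (s2,1)→(s1,2,R)
state=s1 head=1 tape=_22112[1]1   (s1,1)→(s2,1,L)
state=s2 head=0 tape=_2211[2]11   (s2,2)→(s1,2,L)
state=s1 head=-1 tape=_221[1]211   (s1,1)→(s2,1,L)
state=s2 head=-2 tape=_22[1]1211   (s2,1)→(s1,2,R)
state=s1 head=-1 tape=_222[1]211   (s1,1)→(s2,1,L)
state=s2 head=-2 tape=_22[2]1211   (s2,2)→(s1,2,L)
state=s1 head=-3 tape=_2[2]21211   (s1,2)→(s0,_,L)
state=s0 head=-4 tape=_[2]_21211   (s0,2)→(s1,_,L)
state=s1 head=-5 tape=[_]__21211   (s1,_)→(s1,1,R)
state=s1 head=-4 tape=1[_]_21211   (s1,_)→(s1,1,R)
state=s1 head=-3 tape=11[_]21211   (s1,_)→(s1,1,R)
state=s1 head=-2 tape=111[2]1211   (s1,2)→(s0,_,L)
state=s0 head=-3 tape=11[1]_1211
The non-blank tape span at halt is 111_1211.

111_1211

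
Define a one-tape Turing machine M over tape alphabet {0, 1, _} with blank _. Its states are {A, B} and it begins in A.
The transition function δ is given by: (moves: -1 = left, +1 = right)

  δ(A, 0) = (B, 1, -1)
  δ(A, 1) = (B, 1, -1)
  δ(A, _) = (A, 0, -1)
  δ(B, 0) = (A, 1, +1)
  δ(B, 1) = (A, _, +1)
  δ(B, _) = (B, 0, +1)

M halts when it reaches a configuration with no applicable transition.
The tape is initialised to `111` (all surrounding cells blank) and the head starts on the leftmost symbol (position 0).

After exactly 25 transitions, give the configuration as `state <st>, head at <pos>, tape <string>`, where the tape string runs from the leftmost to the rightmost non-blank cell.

state A, head at 3, tape 0000_0

A | _[1]11__   read 1 → write 1, move -1, go to B
B | [_]111__   read _ → write 0, move +1, go to B
B | 0[1]11__   read 1 → write _, move +1, go to A
A | 0_[1]1__   read 1 → write 1, move -1, go to B
B | 0[_]11__   read _ → write 0, move +1, go to B
B | 00[1]1__   read 1 → write _, move +1, go to A
A | 00_[1]__   read 1 → write 1, move -1, go to B
B | 00[_]1__   read _ → write 0, move +1, go to B
B | 000[1]__   read 1 → write _, move +1, go to A
A | 000_[_]_   read _ → write 0, move -1, go to A
A | 000[_]0_   read _ → write 0, move -1, go to A
A | 00[0]00_   read 0 → write 1, move -1, go to B
B | 0[0]100_   read 0 → write 1, move +1, go to A
A | 01[1]00_   read 1 → write 1, move -1, go to B
B | 0[1]100_   read 1 → write _, move +1, go to A
A | 0_[1]00_   read 1 → write 1, move -1, go to B
B | 0[_]100_   read _ → write 0, move +1, go to B
B | 00[1]00_   read 1 → write _, move +1, go to A
A | 00_[0]0_   read 0 → write 1, move -1, go to B
B | 00[_]10_   read _ → write 0, move +1, go to B
B | 000[1]0_   read 1 → write _, move +1, go to A
A | 000_[0]_   read 0 → write 1, move -1, go to B
B | 000[_]1_   read _ → write 0, move +1, go to B
B | 0000[1]_   read 1 → write _, move +1, go to A
A | 0000_[_]   read _ → write 0, move -1, go to A
A | 0000[_]0
After 25 steps: state A, head at 3, tape 0000_0.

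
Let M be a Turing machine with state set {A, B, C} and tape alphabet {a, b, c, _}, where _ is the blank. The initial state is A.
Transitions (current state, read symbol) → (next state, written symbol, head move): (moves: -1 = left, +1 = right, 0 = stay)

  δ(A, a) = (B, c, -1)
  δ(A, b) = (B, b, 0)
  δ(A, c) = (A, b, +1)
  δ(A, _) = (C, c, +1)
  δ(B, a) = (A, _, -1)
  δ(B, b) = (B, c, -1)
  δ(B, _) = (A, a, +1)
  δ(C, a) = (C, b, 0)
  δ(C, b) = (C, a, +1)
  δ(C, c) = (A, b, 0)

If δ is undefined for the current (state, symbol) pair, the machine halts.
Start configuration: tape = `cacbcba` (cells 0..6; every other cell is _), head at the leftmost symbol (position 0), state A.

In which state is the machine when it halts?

C

state=A head=0 tape=__[c]acbcba   (A,c)→(A,b,+1)
state=A head=1 tape=__b[a]cbcba   (A,a)→(B,c,-1)
state=B head=0 tape=__[b]ccbcba   (B,b)→(B,c,-1)
state=B head=-1 tape=_[_]cccbcba   (B,_)→(A,a,+1)
state=A head=0 tape=_a[c]ccbcba   (A,c)→(A,b,+1)
state=A head=1 tape=_ab[c]cbcba   (A,c)→(A,b,+1)
state=A head=2 tape=_abb[c]bcba   (A,c)→(A,b,+1)
state=A head=3 tape=_abbb[b]cba   (A,b)→(B,b,0)
state=B head=3 tape=_abbb[b]cba   (B,b)→(B,c,-1)
state=B head=2 tape=_abb[b]ccba   (B,b)→(B,c,-1)
state=B head=1 tape=_ab[b]cccba   (B,b)→(B,c,-1)
state=B head=0 tape=_a[b]ccccba   (B,b)→(B,c,-1)
state=B head=-1 tape=_[a]cccccba   (B,a)→(A,_,-1)
state=A head=-2 tape=[_]_cccccba   (A,_)→(C,c,+1)
state=C head=-1 tape=c[_]cccccba
No transition is defined for (C, _); M halts in state C.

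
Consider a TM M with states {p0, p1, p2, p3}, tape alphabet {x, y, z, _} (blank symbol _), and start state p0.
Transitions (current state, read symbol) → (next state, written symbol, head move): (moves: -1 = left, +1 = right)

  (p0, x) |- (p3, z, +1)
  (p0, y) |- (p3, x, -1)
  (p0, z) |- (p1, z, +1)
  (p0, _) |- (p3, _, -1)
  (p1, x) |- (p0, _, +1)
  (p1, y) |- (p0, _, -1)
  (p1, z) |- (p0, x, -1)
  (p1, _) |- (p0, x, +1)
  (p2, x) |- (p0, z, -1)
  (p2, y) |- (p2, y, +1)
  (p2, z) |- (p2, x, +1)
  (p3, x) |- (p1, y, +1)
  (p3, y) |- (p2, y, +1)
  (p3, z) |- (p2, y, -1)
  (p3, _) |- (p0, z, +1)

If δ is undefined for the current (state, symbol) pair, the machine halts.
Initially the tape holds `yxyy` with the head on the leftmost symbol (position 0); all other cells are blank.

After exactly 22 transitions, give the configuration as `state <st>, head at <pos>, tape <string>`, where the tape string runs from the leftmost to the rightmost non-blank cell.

p0 | _[y]xyy_   read y → write x, move -1, go to p3
p3 | [_]xxyy_   read _ → write z, move +1, go to p0
p0 | z[x]xyy_   read x → write z, move +1, go to p3
p3 | zz[x]yy_   read x → write y, move +1, go to p1
p1 | zzy[y]y_   read y → write _, move -1, go to p0
p0 | zz[y]_y_   read y → write x, move -1, go to p3
p3 | z[z]x_y_   read z → write y, move -1, go to p2
p2 | [z]yx_y_   read z → write x, move +1, go to p2
p2 | x[y]x_y_   read y → write y, move +1, go to p2
p2 | xy[x]_y_   read x → write z, move -1, go to p0
p0 | x[y]z_y_   read y → write x, move -1, go to p3
p3 | [x]xz_y_   read x → write y, move +1, go to p1
p1 | y[x]z_y_   read x → write _, move +1, go to p0
p0 | y_[z]_y_   read z → write z, move +1, go to p1
p1 | y_z[_]y_   read _ → write x, move +1, go to p0
p0 | y_zx[y]_   read y → write x, move -1, go to p3
p3 | y_z[x]x_   read x → write y, move +1, go to p1
p1 | y_zy[x]_   read x → write _, move +1, go to p0
p0 | y_zy_[_]   read _ → write _, move -1, go to p3
p3 | y_zy[_]_   read _ → write z, move +1, go to p0
p0 | y_zyz[_]   read _ → write _, move -1, go to p3
p3 | y_zy[z]_   read z → write y, move -1, go to p2
p2 | y_z[y]y_
After 22 steps: state p2, head at 2, tape y_zyy.

state p2, head at 2, tape y_zyy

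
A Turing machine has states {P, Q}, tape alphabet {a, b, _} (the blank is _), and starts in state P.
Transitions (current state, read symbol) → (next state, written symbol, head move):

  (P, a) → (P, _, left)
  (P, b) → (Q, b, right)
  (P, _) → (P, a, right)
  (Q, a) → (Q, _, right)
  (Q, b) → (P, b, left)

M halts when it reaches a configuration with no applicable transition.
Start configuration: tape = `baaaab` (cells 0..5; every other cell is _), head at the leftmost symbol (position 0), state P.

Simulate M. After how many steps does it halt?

8

state=P head=0 tape=[b]aaaab_   (P,b)→(Q,b,right)
state=Q head=1 tape=b[a]aaab_   (Q,a)→(Q,_,right)
state=Q head=2 tape=b_[a]aab_   (Q,a)→(Q,_,right)
state=Q head=3 tape=b__[a]ab_   (Q,a)→(Q,_,right)
state=Q head=4 tape=b___[a]b_   (Q,a)→(Q,_,right)
state=Q head=5 tape=b____[b]_   (Q,b)→(P,b,left)
state=P head=4 tape=b___[_]b_   (P,_)→(P,a,right)
state=P head=5 tape=b___a[b]_   (P,b)→(Q,b,right)
state=Q head=6 tape=b___ab[_]
M halts after 8 transitions.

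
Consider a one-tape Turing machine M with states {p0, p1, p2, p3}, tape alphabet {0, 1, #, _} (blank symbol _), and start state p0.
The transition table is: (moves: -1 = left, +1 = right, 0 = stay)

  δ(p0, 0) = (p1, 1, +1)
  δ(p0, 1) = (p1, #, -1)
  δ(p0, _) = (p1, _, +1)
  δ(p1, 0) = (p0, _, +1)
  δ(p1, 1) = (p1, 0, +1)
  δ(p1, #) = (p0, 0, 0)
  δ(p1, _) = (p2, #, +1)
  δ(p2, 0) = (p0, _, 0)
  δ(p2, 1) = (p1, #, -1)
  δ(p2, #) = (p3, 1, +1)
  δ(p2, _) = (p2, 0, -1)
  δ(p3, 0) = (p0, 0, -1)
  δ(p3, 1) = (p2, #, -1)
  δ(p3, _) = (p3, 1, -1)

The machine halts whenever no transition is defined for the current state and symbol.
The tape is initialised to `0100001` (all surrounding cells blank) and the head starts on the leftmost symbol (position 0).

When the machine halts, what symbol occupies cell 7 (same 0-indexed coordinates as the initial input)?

#

p0 | [0]100001__   read 0 → write 1, move +1, go to p1
p1 | 1[1]00001__   read 1 → write 0, move +1, go to p1
p1 | 10[0]0001__   read 0 → write _, move +1, go to p0
p0 | 10_[0]001__   read 0 → write 1, move +1, go to p1
p1 | 10_1[0]01__   read 0 → write _, move +1, go to p0
p0 | 10_1_[0]1__   read 0 → write 1, move +1, go to p1
p1 | 10_1_1[1]__   read 1 → write 0, move +1, go to p1
p1 | 10_1_10[_]_   read _ → write #, move +1, go to p2
p2 | 10_1_10#[_]   read _ → write 0, move -1, go to p2
p2 | 10_1_10[#]0   read # → write 1, move +1, go to p3
p3 | 10_1_101[0]   read 0 → write 0, move -1, go to p0
p0 | 10_1_10[1]0   read 1 → write #, move -1, go to p1
p1 | 10_1_1[0]#0   read 0 → write _, move +1, go to p0
p0 | 10_1_1_[#]0
Cell 7 holds # when M halts.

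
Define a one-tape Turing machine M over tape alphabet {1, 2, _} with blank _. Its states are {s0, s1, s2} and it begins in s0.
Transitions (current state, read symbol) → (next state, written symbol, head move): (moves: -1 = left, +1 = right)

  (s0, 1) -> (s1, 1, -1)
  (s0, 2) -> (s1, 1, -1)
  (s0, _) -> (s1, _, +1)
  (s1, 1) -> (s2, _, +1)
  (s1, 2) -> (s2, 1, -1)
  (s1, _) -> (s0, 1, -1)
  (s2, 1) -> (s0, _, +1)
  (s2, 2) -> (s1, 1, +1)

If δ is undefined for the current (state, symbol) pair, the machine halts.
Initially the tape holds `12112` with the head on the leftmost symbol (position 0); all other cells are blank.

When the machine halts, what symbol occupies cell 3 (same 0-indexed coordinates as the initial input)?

_

s0 | __[1]2112___   read 1 → write 1, move -1, go to s1
s1 | _[_]12112___   read _ → write 1, move -1, go to s0
s0 | [_]112112___   read _ → write _, move +1, go to s1
s1 | _[1]12112___   read 1 → write _, move +1, go to s2
s2 | __[1]2112___   read 1 → write _, move +1, go to s0
s0 | ___[2]112___   read 2 → write 1, move -1, go to s1
s1 | __[_]1112___   read _ → write 1, move -1, go to s0
s0 | _[_]11112___   read _ → write _, move +1, go to s1
s1 | __[1]1112___   read 1 → write _, move +1, go to s2
s2 | ___[1]112___   read 1 → write _, move +1, go to s0
s0 | ____[1]12___   read 1 → write 1, move -1, go to s1
s1 | ___[_]112___   read _ → write 1, move -1, go to s0
s0 | __[_]1112___   read _ → write _, move +1, go to s1
s1 | ___[1]112___   read 1 → write _, move +1, go to s2
s2 | ____[1]12___   read 1 → write _, move +1, go to s0
s0 | _____[1]2___   read 1 → write 1, move -1, go to s1
s1 | ____[_]12___   read _ → write 1, move -1, go to s0
s0 | ___[_]112___   read _ → write _, move +1, go to s1
s1 | ____[1]12___   read 1 → write _, move +1, go to s2
s2 | _____[1]2___   read 1 → write _, move +1, go to s0
s0 | ______[2]___   read 2 → write 1, move -1, go to s1
s1 | _____[_]1___   read _ → write 1, move -1, go to s0
s0 | ____[_]11___   read _ → write _, move +1, go to s1
s1 | _____[1]1___   read 1 → write _, move +1, go to s2
s2 | ______[1]___   read 1 → write _, move +1, go to s0
s0 | _______[_]__   read _ → write _, move +1, go to s1
s1 | ________[_]_   read _ → write 1, move -1, go to s0
s0 | _______[_]1_   read _ → write _, move +1, go to s1
s1 | ________[1]_   read 1 → write _, move +1, go to s2
s2 | _________[_]
Cell 3 holds _ when M halts.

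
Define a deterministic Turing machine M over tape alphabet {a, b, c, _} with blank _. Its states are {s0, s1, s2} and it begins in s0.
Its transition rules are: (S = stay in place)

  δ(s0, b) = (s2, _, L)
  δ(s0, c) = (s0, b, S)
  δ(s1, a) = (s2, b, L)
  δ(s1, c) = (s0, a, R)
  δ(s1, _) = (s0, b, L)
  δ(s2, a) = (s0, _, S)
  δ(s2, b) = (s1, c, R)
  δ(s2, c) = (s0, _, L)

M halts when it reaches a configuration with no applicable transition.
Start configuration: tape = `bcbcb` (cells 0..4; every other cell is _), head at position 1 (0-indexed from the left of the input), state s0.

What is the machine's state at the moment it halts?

s0 | _b[c]bcb   read c → write b, move S, go to s0
s0 | _b[b]bcb   read b → write _, move L, go to s2
s2 | _[b]_bcb   read b → write c, move R, go to s1
s1 | _c[_]bcb   read _ → write b, move L, go to s0
s0 | _[c]bbcb   read c → write b, move S, go to s0
s0 | _[b]bbcb   read b → write _, move L, go to s2
s2 | [_]_bbcb
No transition is defined for (s2, _); M halts in state s2.

s2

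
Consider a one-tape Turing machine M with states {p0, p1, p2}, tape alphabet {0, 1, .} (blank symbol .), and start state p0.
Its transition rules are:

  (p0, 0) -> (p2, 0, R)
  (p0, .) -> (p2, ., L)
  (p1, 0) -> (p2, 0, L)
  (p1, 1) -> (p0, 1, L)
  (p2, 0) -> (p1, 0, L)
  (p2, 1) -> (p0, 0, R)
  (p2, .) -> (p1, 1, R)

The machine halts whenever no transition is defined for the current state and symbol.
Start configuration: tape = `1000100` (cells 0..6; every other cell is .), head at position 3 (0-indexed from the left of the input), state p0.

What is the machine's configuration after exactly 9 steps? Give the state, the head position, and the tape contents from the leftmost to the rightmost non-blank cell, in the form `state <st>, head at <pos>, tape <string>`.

state=p0 head=3 tape=100[0]100   (p0,0)→(p2,0,R)
state=p2 head=4 tape=1000[1]00   (p2,1)→(p0,0,R)
state=p0 head=5 tape=10000[0]0   (p0,0)→(p2,0,R)
state=p2 head=6 tape=100000[0]   (p2,0)→(p1,0,L)
state=p1 head=5 tape=10000[0]0   (p1,0)→(p2,0,L)
state=p2 head=4 tape=1000[0]00   (p2,0)→(p1,0,L)
state=p1 head=3 tape=100[0]000   (p1,0)→(p2,0,L)
state=p2 head=2 tape=10[0]0000   (p2,0)→(p1,0,L)
state=p1 head=1 tape=1[0]00000   (p1,0)→(p2,0,L)
state=p2 head=0 tape=[1]000000
After 9 steps: state p2, head at 0, tape 1000000.

state p2, head at 0, tape 1000000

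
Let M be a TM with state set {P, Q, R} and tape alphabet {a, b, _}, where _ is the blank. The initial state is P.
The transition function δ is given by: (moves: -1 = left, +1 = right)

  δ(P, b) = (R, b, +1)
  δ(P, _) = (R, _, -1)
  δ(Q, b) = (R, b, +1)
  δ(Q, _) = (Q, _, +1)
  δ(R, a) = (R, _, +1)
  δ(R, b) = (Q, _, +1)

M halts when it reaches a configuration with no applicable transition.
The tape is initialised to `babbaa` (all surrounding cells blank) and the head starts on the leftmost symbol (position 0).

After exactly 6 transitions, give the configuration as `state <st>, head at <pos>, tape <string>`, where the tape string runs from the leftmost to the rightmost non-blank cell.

state R, head at 6, tape b__b

P | [b]abbaa_   read b → write b, move +1, go to R
R | b[a]bbaa_   read a → write _, move +1, go to R
R | b_[b]baa_   read b → write _, move +1, go to Q
Q | b__[b]aa_   read b → write b, move +1, go to R
R | b__b[a]a_   read a → write _, move +1, go to R
R | b__b_[a]_   read a → write _, move +1, go to R
R | b__b__[_]
After 6 steps: state R, head at 6, tape b__b.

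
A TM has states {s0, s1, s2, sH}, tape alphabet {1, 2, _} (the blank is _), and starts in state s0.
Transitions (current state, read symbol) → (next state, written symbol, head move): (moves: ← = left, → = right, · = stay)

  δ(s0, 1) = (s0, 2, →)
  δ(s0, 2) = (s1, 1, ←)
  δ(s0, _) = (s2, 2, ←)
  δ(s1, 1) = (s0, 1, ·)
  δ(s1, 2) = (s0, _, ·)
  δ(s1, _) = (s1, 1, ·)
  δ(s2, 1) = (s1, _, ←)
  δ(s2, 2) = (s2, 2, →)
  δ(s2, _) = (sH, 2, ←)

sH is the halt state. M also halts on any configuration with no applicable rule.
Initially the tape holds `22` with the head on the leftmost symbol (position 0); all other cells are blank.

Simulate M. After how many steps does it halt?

16

state=s0 head=0 tape=_[2]2   (s0,2)→(s1,1,←)
state=s1 head=-1 tape=[_]12   (s1,_)→(s1,1,·)
state=s1 head=-1 tape=[1]12   (s1,1)→(s0,1,·)
state=s0 head=-1 tape=[1]12   (s0,1)→(s0,2,→)
state=s0 head=0 tape=2[1]2   (s0,1)→(s0,2,→)
state=s0 head=1 tape=22[2]   (s0,2)→(s1,1,←)
state=s1 head=0 tape=2[2]1   (s1,2)→(s0,_,·)
state=s0 head=0 tape=2[_]1   (s0,_)→(s2,2,←)
state=s2 head=-1 tape=[2]21   (s2,2)→(s2,2,→)
state=s2 head=0 tape=2[2]1   (s2,2)→(s2,2,→)
state=s2 head=1 tape=22[1]   (s2,1)→(s1,_,←)
state=s1 head=0 tape=2[2]_   (s1,2)→(s0,_,·)
state=s0 head=0 tape=2[_]_   (s0,_)→(s2,2,←)
state=s2 head=-1 tape=[2]2_   (s2,2)→(s2,2,→)
state=s2 head=0 tape=2[2]_   (s2,2)→(s2,2,→)
state=s2 head=1 tape=22[_]   (s2,_)→(sH,2,←)
state=sH head=0 tape=2[2]2
M halts after 16 transitions.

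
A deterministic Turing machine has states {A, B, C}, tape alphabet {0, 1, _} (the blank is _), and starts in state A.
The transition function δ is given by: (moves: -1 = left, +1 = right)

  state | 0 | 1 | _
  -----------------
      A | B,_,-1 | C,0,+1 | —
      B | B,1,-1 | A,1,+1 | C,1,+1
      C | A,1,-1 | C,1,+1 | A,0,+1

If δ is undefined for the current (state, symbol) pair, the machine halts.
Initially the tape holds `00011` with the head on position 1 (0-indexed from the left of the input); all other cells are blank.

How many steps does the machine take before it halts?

13

state=A head=1 tape=_0[0]011__   (A,0)→(B,_,-1)
state=B head=0 tape=_[0]_011__   (B,0)→(B,1,-1)
state=B head=-1 tape=[_]1_011__   (B,_)→(C,1,+1)
state=C head=0 tape=1[1]_011__   (C,1)→(C,1,+1)
state=C head=1 tape=11[_]011__   (C,_)→(A,0,+1)
state=A head=2 tape=110[0]11__   (A,0)→(B,_,-1)
state=B head=1 tape=11[0]_11__   (B,0)→(B,1,-1)
state=B head=0 tape=1[1]1_11__   (B,1)→(A,1,+1)
state=A head=1 tape=11[1]_11__   (A,1)→(C,0,+1)
state=C head=2 tape=110[_]11__   (C,_)→(A,0,+1)
state=A head=3 tape=1100[1]1__   (A,1)→(C,0,+1)
state=C head=4 tape=11000[1]__   (C,1)→(C,1,+1)
state=C head=5 tape=110001[_]_   (C,_)→(A,0,+1)
state=A head=6 tape=1100010[_]
M halts after 13 transitions.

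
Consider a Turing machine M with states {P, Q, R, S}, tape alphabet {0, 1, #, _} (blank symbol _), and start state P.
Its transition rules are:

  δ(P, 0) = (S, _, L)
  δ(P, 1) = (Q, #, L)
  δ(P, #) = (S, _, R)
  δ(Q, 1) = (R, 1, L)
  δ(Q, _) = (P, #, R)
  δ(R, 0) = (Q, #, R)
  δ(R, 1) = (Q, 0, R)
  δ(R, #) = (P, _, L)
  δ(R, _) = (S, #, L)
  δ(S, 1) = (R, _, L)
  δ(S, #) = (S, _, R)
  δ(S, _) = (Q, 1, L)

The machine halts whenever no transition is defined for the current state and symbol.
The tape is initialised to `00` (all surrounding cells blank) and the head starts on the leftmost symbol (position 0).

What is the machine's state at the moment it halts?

Q

state=P head=0 tape=__[0]0   (P,0)→(S,_,L)
state=S head=-1 tape=_[_]_0   (S,_)→(Q,1,L)
state=Q head=-2 tape=[_]1_0   (Q,_)→(P,#,R)
state=P head=-1 tape=#[1]_0   (P,1)→(Q,#,L)
state=Q head=-2 tape=[#]#_0
No transition is defined for (Q, #); M halts in state Q.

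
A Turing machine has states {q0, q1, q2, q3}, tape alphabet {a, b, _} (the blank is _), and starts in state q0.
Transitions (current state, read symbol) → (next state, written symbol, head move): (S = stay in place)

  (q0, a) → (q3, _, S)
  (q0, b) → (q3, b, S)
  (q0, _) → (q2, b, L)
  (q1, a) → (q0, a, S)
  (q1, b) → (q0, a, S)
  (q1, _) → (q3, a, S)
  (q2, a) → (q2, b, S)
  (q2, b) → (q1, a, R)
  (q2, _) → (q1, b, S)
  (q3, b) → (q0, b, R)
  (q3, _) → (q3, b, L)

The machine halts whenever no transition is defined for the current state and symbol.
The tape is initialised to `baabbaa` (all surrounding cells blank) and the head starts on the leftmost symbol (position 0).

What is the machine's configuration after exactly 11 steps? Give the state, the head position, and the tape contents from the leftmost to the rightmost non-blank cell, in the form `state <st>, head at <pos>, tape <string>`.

state q3, head at 2, tape bbbbbaa

q0 | [b]aabbaa   read b → write b, move S, go to q3
q3 | [b]aabbaa   read b → write b, move R, go to q0
q0 | b[a]abbaa   read a → write _, move S, go to q3
q3 | b[_]abbaa   read _ → write b, move L, go to q3
q3 | [b]babbaa   read b → write b, move R, go to q0
q0 | b[b]abbaa   read b → write b, move S, go to q3
q3 | b[b]abbaa   read b → write b, move R, go to q0
q0 | bb[a]bbaa   read a → write _, move S, go to q3
q3 | bb[_]bbaa   read _ → write b, move L, go to q3
q3 | b[b]bbbaa   read b → write b, move R, go to q0
q0 | bb[b]bbaa   read b → write b, move S, go to q3
q3 | bb[b]bbaa
After 11 steps: state q3, head at 2, tape bbbbbaa.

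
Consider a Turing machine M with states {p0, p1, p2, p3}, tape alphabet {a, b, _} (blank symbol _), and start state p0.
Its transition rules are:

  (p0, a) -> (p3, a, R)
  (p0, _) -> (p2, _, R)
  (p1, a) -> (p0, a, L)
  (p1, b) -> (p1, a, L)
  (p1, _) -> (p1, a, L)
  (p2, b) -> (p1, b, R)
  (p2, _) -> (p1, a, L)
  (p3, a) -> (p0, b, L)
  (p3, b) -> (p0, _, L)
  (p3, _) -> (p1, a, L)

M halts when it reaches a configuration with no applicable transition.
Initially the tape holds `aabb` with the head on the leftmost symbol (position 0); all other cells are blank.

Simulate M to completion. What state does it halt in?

p2

p0 | _[a]abb   read a → write a, move R, go to p3
p3 | _a[a]bb   read a → write b, move L, go to p0
p0 | _[a]bbb   read a → write a, move R, go to p3
p3 | _a[b]bb   read b → write _, move L, go to p0
p0 | _[a]_bb   read a → write a, move R, go to p3
p3 | _a[_]bb   read _ → write a, move L, go to p1
p1 | _[a]abb   read a → write a, move L, go to p0
p0 | [_]aabb   read _ → write _, move R, go to p2
p2 | _[a]abb
No transition is defined for (p2, a); M halts in state p2.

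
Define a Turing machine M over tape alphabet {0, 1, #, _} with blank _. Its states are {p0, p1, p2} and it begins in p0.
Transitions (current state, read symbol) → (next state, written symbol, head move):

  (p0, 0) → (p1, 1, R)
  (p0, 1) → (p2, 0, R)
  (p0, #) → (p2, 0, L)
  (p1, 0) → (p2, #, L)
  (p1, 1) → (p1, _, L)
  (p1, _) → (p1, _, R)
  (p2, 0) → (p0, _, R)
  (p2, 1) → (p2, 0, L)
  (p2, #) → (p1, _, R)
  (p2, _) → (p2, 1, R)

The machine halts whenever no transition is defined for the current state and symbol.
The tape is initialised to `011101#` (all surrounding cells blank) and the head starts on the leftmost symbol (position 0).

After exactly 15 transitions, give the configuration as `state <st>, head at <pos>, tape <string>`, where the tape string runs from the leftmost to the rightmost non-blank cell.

state p1, head at 5, tape 1_1#

p0 | _[0]11101#   read 0 → write 1, move R, go to p1
p1 | _1[1]1101#   read 1 → write _, move L, go to p1
p1 | _[1]_1101#   read 1 → write _, move L, go to p1
p1 | [_]__1101#   read _ → write _, move R, go to p1
p1 | _[_]_1101#   read _ → write _, move R, go to p1
p1 | __[_]1101#   read _ → write _, move R, go to p1
p1 | ___[1]101#   read 1 → write _, move L, go to p1
p1 | __[_]_101#   read _ → write _, move R, go to p1
p1 | ___[_]101#   read _ → write _, move R, go to p1
p1 | ____[1]01#   read 1 → write _, move L, go to p1
p1 | ___[_]_01#   read _ → write _, move R, go to p1
p1 | ____[_]01#   read _ → write _, move R, go to p1
p1 | _____[0]1#   read 0 → write #, move L, go to p2
p2 | ____[_]#1#   read _ → write 1, move R, go to p2
p2 | ____1[#]1#   read # → write _, move R, go to p1
p1 | ____1_[1]#
After 15 steps: state p1, head at 5, tape 1_1#.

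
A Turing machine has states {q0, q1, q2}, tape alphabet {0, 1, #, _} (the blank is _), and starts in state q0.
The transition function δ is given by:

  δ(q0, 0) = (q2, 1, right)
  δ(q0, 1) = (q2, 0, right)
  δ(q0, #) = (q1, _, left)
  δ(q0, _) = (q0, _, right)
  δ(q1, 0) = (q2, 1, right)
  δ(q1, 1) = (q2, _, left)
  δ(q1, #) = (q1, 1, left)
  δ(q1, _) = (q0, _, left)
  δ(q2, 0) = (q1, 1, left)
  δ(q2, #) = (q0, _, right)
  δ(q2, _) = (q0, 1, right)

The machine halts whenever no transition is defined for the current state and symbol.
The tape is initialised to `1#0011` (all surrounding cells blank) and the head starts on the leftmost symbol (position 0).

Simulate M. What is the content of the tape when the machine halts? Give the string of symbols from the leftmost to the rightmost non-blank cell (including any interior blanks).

state=q0 head=0 tape=[1]#0011   (q0,1)→(q2,0,right)
state=q2 head=1 tape=0[#]0011   (q2,#)→(q0,_,right)
state=q0 head=2 tape=0_[0]011   (q0,0)→(q2,1,right)
state=q2 head=3 tape=0_1[0]11   (q2,0)→(q1,1,left)
state=q1 head=2 tape=0_[1]111   (q1,1)→(q2,_,left)
state=q2 head=1 tape=0[_]_111   (q2,_)→(q0,1,right)
state=q0 head=2 tape=01[_]111   (q0,_)→(q0,_,right)
state=q0 head=3 tape=01_[1]11   (q0,1)→(q2,0,right)
state=q2 head=4 tape=01_0[1]1
The non-blank tape span at halt is 01_011.

01_011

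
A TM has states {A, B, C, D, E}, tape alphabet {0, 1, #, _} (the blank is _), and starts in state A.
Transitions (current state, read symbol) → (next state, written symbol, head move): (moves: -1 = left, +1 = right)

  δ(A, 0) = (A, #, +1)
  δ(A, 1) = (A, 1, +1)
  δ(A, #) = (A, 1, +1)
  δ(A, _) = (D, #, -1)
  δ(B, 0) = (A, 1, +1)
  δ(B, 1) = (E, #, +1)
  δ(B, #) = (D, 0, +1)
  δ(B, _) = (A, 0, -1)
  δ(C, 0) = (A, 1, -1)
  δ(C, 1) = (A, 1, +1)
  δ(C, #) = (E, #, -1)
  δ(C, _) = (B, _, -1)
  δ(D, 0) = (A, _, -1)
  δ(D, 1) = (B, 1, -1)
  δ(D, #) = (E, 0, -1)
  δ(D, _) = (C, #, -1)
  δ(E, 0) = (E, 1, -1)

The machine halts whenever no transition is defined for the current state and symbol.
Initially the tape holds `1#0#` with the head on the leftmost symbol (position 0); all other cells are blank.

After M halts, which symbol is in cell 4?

state=A head=0 tape=[1]#0#__   (A,1)→(A,1,+1)
state=A head=1 tape=1[#]0#__   (A,#)→(A,1,+1)
state=A head=2 tape=11[0]#__   (A,0)→(A,#,+1)
state=A head=3 tape=11#[#]__   (A,#)→(A,1,+1)
state=A head=4 tape=11#1[_]_   (A,_)→(D,#,-1)
state=D head=3 tape=11#[1]#_   (D,1)→(B,1,-1)
state=B head=2 tape=11[#]1#_   (B,#)→(D,0,+1)
state=D head=3 tape=110[1]#_   (D,1)→(B,1,-1)
state=B head=2 tape=11[0]1#_   (B,0)→(A,1,+1)
state=A head=3 tape=111[1]#_   (A,1)→(A,1,+1)
state=A head=4 tape=1111[#]_   (A,#)→(A,1,+1)
state=A head=5 tape=11111[_]   (A,_)→(D,#,-1)
state=D head=4 tape=1111[1]#   (D,1)→(B,1,-1)
state=B head=3 tape=111[1]1#   (B,1)→(E,#,+1)
state=E head=4 tape=111#[1]#
Cell 4 holds 1 when M halts.

1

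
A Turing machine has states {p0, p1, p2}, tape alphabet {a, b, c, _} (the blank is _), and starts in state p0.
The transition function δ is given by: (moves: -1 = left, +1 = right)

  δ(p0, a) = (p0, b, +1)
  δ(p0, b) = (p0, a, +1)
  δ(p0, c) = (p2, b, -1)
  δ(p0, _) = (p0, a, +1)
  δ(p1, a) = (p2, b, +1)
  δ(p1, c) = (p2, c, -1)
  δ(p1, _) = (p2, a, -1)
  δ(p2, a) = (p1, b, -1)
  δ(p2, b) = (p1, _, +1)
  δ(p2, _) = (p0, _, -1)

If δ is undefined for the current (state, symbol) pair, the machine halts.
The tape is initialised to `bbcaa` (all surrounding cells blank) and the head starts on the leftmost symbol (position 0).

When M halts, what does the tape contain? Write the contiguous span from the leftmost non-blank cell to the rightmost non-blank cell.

b_baa

p0 | [b]bcaa   read b → write a, move +1, go to p0
p0 | a[b]caa   read b → write a, move +1, go to p0
p0 | aa[c]aa   read c → write b, move -1, go to p2
p2 | a[a]baa   read a → write b, move -1, go to p1
p1 | [a]bbaa   read a → write b, move +1, go to p2
p2 | b[b]baa   read b → write _, move +1, go to p1
p1 | b_[b]aa
The non-blank tape span at halt is b_baa.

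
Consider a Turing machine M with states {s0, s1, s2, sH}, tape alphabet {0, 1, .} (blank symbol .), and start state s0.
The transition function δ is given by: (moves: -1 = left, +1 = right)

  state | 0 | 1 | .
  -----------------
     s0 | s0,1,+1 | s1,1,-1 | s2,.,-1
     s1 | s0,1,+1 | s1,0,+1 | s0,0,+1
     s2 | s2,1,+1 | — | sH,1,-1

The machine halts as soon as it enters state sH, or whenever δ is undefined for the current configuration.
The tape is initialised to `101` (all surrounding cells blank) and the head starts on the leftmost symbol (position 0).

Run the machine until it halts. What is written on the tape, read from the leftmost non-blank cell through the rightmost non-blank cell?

000011

s0 | .[1]01..   read 1 → write 1, move -1, go to s1
s1 | [.]101..   read . → write 0, move +1, go to s0
s0 | 0[1]01..   read 1 → write 1, move -1, go to s1
s1 | [0]101..   read 0 → write 1, move +1, go to s0
s0 | 1[1]01..   read 1 → write 1, move -1, go to s1
s1 | [1]101..   read 1 → write 0, move +1, go to s1
s1 | 0[1]01..   read 1 → write 0, move +1, go to s1
s1 | 00[0]1..   read 0 → write 1, move +1, go to s0
s0 | 001[1]..   read 1 → write 1, move -1, go to s1
s1 | 00[1]1..   read 1 → write 0, move +1, go to s1
s1 | 000[1]..   read 1 → write 0, move +1, go to s1
s1 | 0000[.].   read . → write 0, move +1, go to s0
s0 | 00000[.]   read . → write ., move -1, go to s2
s2 | 0000[0].   read 0 → write 1, move +1, go to s2
s2 | 00001[.]   read . → write 1, move -1, go to sH
sH | 0000[1]1
The non-blank tape span at halt is 000011.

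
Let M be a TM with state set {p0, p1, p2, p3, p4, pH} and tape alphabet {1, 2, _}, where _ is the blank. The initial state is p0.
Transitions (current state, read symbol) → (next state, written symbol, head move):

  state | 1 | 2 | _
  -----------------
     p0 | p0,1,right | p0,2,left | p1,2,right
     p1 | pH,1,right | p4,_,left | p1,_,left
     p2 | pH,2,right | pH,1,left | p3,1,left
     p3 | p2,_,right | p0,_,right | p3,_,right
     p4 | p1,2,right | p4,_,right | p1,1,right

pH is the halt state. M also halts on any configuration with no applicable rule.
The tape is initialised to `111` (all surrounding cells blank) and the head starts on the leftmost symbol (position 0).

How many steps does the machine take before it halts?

state=p0 head=0 tape=_[1]11__   (p0,1)→(p0,1,right)
state=p0 head=1 tape=_1[1]1__   (p0,1)→(p0,1,right)
state=p0 head=2 tape=_11[1]__   (p0,1)→(p0,1,right)
state=p0 head=3 tape=_111[_]_   (p0,_)→(p1,2,right)
state=p1 head=4 tape=_1112[_]   (p1,_)→(p1,_,left)
state=p1 head=3 tape=_111[2]_   (p1,2)→(p4,_,left)
state=p4 head=2 tape=_11[1]__   (p4,1)→(p1,2,right)
state=p1 head=3 tape=_112[_]_   (p1,_)→(p1,_,left)
state=p1 head=2 tape=_11[2]__   (p1,2)→(p4,_,left)
state=p4 head=1 tape=_1[1]___   (p4,1)→(p1,2,right)
state=p1 head=2 tape=_12[_]__   (p1,_)→(p1,_,left)
state=p1 head=1 tape=_1[2]___   (p1,2)→(p4,_,left)
state=p4 head=0 tape=_[1]____   (p4,1)→(p1,2,right)
state=p1 head=1 tape=_2[_]___   (p1,_)→(p1,_,left)
state=p1 head=0 tape=_[2]____   (p1,2)→(p4,_,left)
state=p4 head=-1 tape=[_]_____   (p4,_)→(p1,1,right)
state=p1 head=0 tape=1[_]____   (p1,_)→(p1,_,left)
state=p1 head=-1 tape=[1]_____   (p1,1)→(pH,1,right)
state=pH head=0 tape=1[_]____
M halts after 18 transitions.

18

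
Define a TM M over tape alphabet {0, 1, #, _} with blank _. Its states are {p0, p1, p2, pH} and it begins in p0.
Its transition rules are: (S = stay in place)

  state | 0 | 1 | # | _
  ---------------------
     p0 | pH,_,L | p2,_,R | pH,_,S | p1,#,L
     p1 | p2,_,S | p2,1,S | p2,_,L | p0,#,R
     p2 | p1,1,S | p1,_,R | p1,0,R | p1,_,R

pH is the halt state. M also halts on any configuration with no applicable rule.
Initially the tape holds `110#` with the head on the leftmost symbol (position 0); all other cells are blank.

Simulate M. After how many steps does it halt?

12

state=p0 head=0 tape=[1]10#_   (p0,1)→(p2,_,R)
state=p2 head=1 tape=_[1]0#_   (p2,1)→(p1,_,R)
state=p1 head=2 tape=__[0]#_   (p1,0)→(p2,_,S)
state=p2 head=2 tape=__[_]#_   (p2,_)→(p1,_,R)
state=p1 head=3 tape=___[#]_   (p1,#)→(p2,_,L)
state=p2 head=2 tape=__[_]__   (p2,_)→(p1,_,R)
state=p1 head=3 tape=___[_]_   (p1,_)→(p0,#,R)
state=p0 head=4 tape=___#[_]   (p0,_)→(p1,#,L)
state=p1 head=3 tape=___[#]#   (p1,#)→(p2,_,L)
state=p2 head=2 tape=__[_]_#   (p2,_)→(p1,_,R)
state=p1 head=3 tape=___[_]#   (p1,_)→(p0,#,R)
state=p0 head=4 tape=___#[#]   (p0,#)→(pH,_,S)
state=pH head=4 tape=___#[_]
M halts after 12 transitions.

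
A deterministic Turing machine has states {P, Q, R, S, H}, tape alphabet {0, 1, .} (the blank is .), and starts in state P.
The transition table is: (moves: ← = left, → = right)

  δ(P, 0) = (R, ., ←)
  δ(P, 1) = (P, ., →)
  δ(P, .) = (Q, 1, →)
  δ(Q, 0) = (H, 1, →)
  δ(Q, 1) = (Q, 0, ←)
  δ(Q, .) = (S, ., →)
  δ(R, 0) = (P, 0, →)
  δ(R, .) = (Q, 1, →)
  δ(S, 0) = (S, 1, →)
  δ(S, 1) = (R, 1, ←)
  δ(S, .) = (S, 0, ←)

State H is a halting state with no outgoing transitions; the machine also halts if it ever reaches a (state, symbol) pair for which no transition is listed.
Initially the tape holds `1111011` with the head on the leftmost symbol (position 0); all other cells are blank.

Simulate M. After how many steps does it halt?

state=P head=0 tape=[1]111011   (P,1)→(P,.,→)
state=P head=1 tape=.[1]11011   (P,1)→(P,.,→)
state=P head=2 tape=..[1]1011   (P,1)→(P,.,→)
state=P head=3 tape=...[1]011   (P,1)→(P,.,→)
state=P head=4 tape=....[0]11   (P,0)→(R,.,←)
state=R head=3 tape=...[.].11   (R,.)→(Q,1,→)
state=Q head=4 tape=...1[.]11   (Q,.)→(S,.,→)
state=S head=5 tape=...1.[1]1   (S,1)→(R,1,←)
state=R head=4 tape=...1[.]11   (R,.)→(Q,1,→)
state=Q head=5 tape=...11[1]1   (Q,1)→(Q,0,←)
state=Q head=4 tape=...1[1]01   (Q,1)→(Q,0,←)
state=Q head=3 tape=...[1]001   (Q,1)→(Q,0,←)
state=Q head=2 tape=..[.]0001   (Q,.)→(S,.,→)
state=S head=3 tape=...[0]001   (S,0)→(S,1,→)
state=S head=4 tape=...1[0]01   (S,0)→(S,1,→)
state=S head=5 tape=...11[0]1   (S,0)→(S,1,→)
state=S head=6 tape=...111[1]   (S,1)→(R,1,←)
state=R head=5 tape=...11[1]1
M halts after 17 transitions.

17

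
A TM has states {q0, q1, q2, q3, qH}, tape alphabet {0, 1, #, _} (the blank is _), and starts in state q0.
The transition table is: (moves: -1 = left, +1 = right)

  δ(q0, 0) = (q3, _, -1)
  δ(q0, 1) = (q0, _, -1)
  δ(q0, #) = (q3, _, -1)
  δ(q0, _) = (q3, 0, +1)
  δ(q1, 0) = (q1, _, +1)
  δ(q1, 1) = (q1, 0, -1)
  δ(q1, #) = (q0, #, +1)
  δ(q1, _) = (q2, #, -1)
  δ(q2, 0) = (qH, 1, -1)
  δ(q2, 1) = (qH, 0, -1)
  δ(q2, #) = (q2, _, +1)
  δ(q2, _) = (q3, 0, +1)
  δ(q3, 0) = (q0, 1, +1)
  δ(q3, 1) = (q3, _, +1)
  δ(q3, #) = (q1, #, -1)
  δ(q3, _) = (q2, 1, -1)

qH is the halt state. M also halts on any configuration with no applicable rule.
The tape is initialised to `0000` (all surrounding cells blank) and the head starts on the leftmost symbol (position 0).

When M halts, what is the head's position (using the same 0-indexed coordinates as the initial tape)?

3

q0 | __[0]000__   read 0 → write _, move -1, go to q3
q3 | _[_]_000__   read _ → write 1, move -1, go to q2
q2 | [_]1_000__   read _ → write 0, move +1, go to q3
q3 | 0[1]_000__   read 1 → write _, move +1, go to q3
q3 | 0_[_]000__   read _ → write 1, move -1, go to q2
q2 | 0[_]1000__   read _ → write 0, move +1, go to q3
q3 | 00[1]000__   read 1 → write _, move +1, go to q3
q3 | 00_[0]00__   read 0 → write 1, move +1, go to q0
q0 | 00_1[0]0__   read 0 → write _, move -1, go to q3
q3 | 00_[1]_0__   read 1 → write _, move +1, go to q3
q3 | 00__[_]0__   read _ → write 1, move -1, go to q2
q2 | 00_[_]10__   read _ → write 0, move +1, go to q3
q3 | 00_0[1]0__   read 1 → write _, move +1, go to q3
q3 | 00_0_[0]__   read 0 → write 1, move +1, go to q0
q0 | 00_0_1[_]_   read _ → write 0, move +1, go to q3
q3 | 00_0_10[_]   read _ → write 1, move -1, go to q2
q2 | 00_0_1[0]1   read 0 → write 1, move -1, go to qH
qH | 00_0_[1]11
At halt the head is at cell 3.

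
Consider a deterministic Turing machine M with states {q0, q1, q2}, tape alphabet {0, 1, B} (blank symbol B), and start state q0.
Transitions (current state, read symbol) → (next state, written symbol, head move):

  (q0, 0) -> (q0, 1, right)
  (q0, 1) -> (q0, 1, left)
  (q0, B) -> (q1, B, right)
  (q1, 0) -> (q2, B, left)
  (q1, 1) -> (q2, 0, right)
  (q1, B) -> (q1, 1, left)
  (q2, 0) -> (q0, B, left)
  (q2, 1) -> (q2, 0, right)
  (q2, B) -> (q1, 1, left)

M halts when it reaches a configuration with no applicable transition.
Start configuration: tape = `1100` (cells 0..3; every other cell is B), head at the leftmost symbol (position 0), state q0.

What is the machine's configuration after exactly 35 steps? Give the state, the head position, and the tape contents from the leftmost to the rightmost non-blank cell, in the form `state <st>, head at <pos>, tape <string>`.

state q2, head at 3, tape 0000B1

state=q0 head=0 tape=B[1]100BB   (q0,1)→(q0,1,left)
state=q0 head=-1 tape=[B]1100BB   (q0,B)→(q1,B,right)
state=q1 head=0 tape=B[1]100BB   (q1,1)→(q2,0,right)
state=q2 head=1 tape=B0[1]00BB   (q2,1)→(q2,0,right)
state=q2 head=2 tape=B00[0]0BB   (q2,0)→(q0,B,left)
state=q0 head=1 tape=B0[0]B0BB   (q0,0)→(q0,1,right)
state=q0 head=2 tape=B01[B]0BB   (q0,B)→(q1,B,right)
state=q1 head=3 tape=B01B[0]BB   (q1,0)→(q2,B,left)
state=q2 head=2 tape=B01[B]BBB   (q2,B)→(q1,1,left)
state=q1 head=1 tape=B0[1]1BBB   (q1,1)→(q2,0,right)
state=q2 head=2 tape=B00[1]BBB   (q2,1)→(q2,0,right)
state=q2 head=3 tape=B000[B]BB   (q2,B)→(q1,1,left)
state=q1 head=2 tape=B00[0]1BB   (q1,0)→(q2,B,left)
state=q2 head=1 tape=B0[0]B1BB   (q2,0)→(q0,B,left)
state=q0 head=0 tape=B[0]BB1BB   (q0,0)→(q0,1,right)
state=q0 head=1 tape=B1[B]B1BB   (q0,B)→(q1,B,right)
state=q1 head=2 tape=B1B[B]1BB   (q1,B)→(q1,1,left)
state=q1 head=1 tape=B1[B]11BB   (q1,B)→(q1,1,left)
state=q1 head=0 tape=B[1]111BB   (q1,1)→(q2,0,right)
state=q2 head=1 tape=B0[1]11BB   (q2,1)→(q2,0,right)
state=q2 head=2 tape=B00[1]1BB   (q2,1)→(q2,0,right)
state=q2 head=3 tape=B000[1]BB   (q2,1)→(q2,0,right)
state=q2 head=4 tape=B0000[B]B   (q2,B)→(q1,1,left)
state=q1 head=3 tape=B000[0]1B   (q1,0)→(q2,B,left)
state=q2 head=2 tape=B00[0]B1B   (q2,0)→(q0,B,left)
state=q0 head=1 tape=B0[0]BB1B   (q0,0)→(q0,1,right)
state=q0 head=2 tape=B01[B]B1B   (q0,B)→(q1,B,right)
state=q1 head=3 tape=B01B[B]1B   (q1,B)→(q1,1,left)
state=q1 head=2 tape=B01[B]11B   (q1,B)→(q1,1,left)
state=q1 head=1 tape=B0[1]111B   (q1,1)→(q2,0,right)
state=q2 head=2 tape=B00[1]11B   (q2,1)→(q2,0,right)
state=q2 head=3 tape=B000[1]1B   (q2,1)→(q2,0,right)
state=q2 head=4 tape=B0000[1]B   (q2,1)→(q2,0,right)
state=q2 head=5 tape=B00000[B]   (q2,B)→(q1,1,left)
state=q1 head=4 tape=B0000[0]1   (q1,0)→(q2,B,left)
state=q2 head=3 tape=B000[0]B1
After 35 steps: state q2, head at 3, tape 0000B1.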